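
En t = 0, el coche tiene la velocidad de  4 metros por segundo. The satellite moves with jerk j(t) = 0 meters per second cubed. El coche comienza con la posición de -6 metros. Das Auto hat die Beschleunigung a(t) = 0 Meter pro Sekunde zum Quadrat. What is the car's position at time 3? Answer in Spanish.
Debemos encontrar la antiderivada de nuestra ecuación de la aceleración a(t) = 0 2 veces. Tomando ∫a(t)dt y aplicando v(0) = 4, encontramos v(t) = 4. La antiderivada de la velocidad es la posición. Usando x(0) = -6, obtenemos x(t) = 4·t - 6. Usando x(t) = 4·t - 6 y sustituyendo t = 3, encontramos x = 6.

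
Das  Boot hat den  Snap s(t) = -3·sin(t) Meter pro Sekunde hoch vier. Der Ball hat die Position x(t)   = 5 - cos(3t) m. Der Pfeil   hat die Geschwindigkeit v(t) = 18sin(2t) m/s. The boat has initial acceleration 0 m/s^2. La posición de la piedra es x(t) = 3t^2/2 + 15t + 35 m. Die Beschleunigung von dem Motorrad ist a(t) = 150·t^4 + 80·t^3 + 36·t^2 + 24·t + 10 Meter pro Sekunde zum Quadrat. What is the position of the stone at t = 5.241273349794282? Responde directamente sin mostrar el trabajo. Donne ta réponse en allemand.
Die Position bei t = 5.241273349794282 ist x = 154.825519737810.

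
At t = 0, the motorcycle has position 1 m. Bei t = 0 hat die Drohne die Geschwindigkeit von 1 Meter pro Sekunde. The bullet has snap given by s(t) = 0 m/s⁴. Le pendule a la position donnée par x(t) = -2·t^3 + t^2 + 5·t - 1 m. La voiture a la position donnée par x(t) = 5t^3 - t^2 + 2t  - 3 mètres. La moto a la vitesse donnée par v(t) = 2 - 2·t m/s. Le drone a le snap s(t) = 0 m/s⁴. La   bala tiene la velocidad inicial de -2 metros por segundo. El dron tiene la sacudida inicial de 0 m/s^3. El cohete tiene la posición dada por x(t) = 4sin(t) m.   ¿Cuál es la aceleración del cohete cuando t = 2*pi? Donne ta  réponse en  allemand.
Wir müssen unsere Gleichung für die Position x(t) = 4·sin(t) 2-mal ableiten. Mit d/dt von x(t) finden wir v(t) = 4·cos(t). Durch Ableiten von der Geschwindigkeit erhalten wir die Beschleunigung: a(t) = -4·sin(t). Aus der Gleichung für die Beschleunigung a(t) = -4·sin(t), setzen wir t = 2*pi ein und erhalten a = 0.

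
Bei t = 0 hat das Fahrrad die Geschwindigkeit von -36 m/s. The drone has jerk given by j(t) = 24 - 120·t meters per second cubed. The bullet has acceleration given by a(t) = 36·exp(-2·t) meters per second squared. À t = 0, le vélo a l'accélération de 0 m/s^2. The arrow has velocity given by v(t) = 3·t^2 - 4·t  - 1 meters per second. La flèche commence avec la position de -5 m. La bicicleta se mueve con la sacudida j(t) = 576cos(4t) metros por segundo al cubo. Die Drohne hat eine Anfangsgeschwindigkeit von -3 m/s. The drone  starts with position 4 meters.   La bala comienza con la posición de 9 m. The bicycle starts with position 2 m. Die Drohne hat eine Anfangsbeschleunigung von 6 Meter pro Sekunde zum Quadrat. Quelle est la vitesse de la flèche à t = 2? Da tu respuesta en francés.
Nous avons la vitesse v(t) = 3·t^2 - 4·t - 1. En substituant t = 2: v(2) = 3.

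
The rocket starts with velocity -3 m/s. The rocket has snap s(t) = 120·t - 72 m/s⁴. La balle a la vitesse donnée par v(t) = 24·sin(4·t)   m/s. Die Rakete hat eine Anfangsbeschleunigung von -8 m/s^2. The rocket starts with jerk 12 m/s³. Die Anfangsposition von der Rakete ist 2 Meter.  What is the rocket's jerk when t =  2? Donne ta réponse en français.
Nous devons trouver l'intégrale de notre équation du snap s(t) = 120·t - 72 1 fois. En prenant ∫s(t)dt et en appliquant j(0) = 12, nous trouvons j(t) = 60·t^2 - 72·t + 12. De l'équation du jerk j(t) = 60·t^2 - 72·t + 12, nous substituons t = 2 pour obtenir j = 108.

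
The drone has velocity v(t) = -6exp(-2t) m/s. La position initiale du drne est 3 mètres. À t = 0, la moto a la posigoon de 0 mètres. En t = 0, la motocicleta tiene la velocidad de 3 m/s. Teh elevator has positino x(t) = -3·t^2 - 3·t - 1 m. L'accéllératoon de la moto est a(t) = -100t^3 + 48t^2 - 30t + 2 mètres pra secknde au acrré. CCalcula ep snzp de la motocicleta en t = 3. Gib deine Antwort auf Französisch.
En partant de l'accélération a(t) = -100·t^3 + 48·t^2 - 30·t + 2, nous prenons 2 dérivées. La dérivée de l'accélération donne le jerk: j(t) = -300·t^2 + 96·t - 30. En dérivant le jerk, nous obtenons le snap: s(t) = 96 - 600·t. En utilisant s(t) = 96 - 600·t et en substituant t = 3, nous trouvons s = -1704.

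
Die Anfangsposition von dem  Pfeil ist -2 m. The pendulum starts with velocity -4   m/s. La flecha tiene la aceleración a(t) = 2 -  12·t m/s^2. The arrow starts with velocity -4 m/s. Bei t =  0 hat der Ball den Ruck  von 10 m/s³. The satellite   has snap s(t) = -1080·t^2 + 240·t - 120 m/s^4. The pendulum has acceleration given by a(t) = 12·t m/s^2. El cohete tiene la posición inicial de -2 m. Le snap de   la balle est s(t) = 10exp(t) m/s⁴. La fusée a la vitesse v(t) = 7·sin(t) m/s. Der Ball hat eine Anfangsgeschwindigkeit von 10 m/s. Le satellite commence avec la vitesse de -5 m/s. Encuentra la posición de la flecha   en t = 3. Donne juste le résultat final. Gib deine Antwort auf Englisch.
The position at t = 3 is x = -59.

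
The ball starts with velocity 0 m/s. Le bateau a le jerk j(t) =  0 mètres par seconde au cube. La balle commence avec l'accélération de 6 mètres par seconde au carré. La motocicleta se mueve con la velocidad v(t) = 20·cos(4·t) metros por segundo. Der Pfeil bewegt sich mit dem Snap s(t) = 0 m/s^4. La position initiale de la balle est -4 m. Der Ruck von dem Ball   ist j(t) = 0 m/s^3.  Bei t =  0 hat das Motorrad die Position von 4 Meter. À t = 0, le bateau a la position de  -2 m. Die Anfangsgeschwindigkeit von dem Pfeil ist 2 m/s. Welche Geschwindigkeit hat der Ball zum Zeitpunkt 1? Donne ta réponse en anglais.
We need to integrate our jerk equation j(t) = 0 2 times. The integral of jerk, with a(0) = 6, gives acceleration: a(t) = 6. Integrating acceleration and using the initial condition v(0) = 0, we get v(t) = 6·t. From the given velocity equation v(t) = 6·t, we substitute t = 1 to get v = 6.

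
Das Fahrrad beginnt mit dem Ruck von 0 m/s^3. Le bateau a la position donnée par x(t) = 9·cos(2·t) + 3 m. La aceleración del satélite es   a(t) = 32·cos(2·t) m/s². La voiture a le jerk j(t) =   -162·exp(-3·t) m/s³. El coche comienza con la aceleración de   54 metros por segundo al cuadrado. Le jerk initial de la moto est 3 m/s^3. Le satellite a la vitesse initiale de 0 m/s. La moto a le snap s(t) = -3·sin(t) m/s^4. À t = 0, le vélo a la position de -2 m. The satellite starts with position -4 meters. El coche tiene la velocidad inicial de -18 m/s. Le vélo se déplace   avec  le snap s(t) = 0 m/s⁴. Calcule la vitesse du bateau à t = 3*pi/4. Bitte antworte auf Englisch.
To solve this, we need to take 1 derivative of our position equation x(t) = 9·cos(2·t) + 3. Differentiating position, we get velocity: v(t) = -18·sin(2·t). We have velocity v(t) = -18·sin(2·t). Substituting t = 3*pi/4: v(3*pi/4) = 18.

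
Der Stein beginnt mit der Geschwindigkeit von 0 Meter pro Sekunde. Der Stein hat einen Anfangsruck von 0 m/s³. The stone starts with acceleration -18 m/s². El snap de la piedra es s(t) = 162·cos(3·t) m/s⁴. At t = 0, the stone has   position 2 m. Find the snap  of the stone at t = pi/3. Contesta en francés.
Nous avons le snap s(t) = 162·cos(3·t). En substituant t = pi/3: s(pi/3) = -162.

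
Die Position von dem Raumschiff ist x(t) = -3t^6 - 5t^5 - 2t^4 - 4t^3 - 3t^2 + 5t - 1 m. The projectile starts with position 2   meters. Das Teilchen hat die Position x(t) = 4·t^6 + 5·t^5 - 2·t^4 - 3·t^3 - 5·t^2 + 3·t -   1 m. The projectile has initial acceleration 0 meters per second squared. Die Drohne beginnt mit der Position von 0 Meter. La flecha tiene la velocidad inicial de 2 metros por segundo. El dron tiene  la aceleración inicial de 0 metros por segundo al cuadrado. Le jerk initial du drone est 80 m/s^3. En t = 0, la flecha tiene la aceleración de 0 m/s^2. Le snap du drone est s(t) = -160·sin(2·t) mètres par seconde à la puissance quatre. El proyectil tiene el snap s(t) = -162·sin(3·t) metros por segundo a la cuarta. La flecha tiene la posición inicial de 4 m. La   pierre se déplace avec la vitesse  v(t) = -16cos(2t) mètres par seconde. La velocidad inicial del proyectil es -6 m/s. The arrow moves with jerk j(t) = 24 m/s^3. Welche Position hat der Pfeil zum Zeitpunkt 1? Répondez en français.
Nous devons trouver l'intégrale de notre équation du jerk j(t) = 24 3 fois. En intégrant le jerk et en utilisant la condition initiale a(0) = 0, nous obtenons a(t) = 24·t. En prenant ∫a(t)dt et en appliquant v(0) = 2, nous trouvons v(t) = 12·t^2 + 2. L'intégrale de la vitesse est la position. En utilisant x(0) = 4, nous obtenons x(t) = 4·t^3 + 2·t + 4. En utilisant x(t) = 4·t^3 + 2·t + 4 et en substituant t = 1, nous trouvons x = 10.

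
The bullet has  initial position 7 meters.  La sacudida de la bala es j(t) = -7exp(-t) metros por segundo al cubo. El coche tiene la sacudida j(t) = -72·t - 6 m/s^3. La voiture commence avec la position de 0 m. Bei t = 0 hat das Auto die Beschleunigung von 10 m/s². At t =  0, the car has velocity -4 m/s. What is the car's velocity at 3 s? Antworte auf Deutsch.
Wir müssen die Stammfunktion unserer Gleichung für den Ruck j(t) = -72·t - 6 2-mal finden. Durch Integration von dem Ruck und Verwendung der Anfangsbedingung a(0) = 10, erhalten wir a(t) = -36·t^2 - 6·t + 10. Die Stammfunktion von der Beschleunigung, mit v(0) = -4, ergibt die Geschwindigkeit: v(t) = -12·t^3 - 3·t^2 + 10·t - 4. Aus der Gleichung für die Geschwindigkeit v(t) = -12·t^3 - 3·t^2 + 10·t - 4, setzen wir t = 3 ein und erhalten v = -325.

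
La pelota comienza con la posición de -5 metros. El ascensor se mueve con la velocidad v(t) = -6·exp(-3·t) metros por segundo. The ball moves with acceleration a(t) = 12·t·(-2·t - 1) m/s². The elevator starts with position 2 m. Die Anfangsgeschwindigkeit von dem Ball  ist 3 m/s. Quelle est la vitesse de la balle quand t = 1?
Nous devons trouver l'intégrale de notre équation de l'accélération a(t) = 12·t·(-2·t - 1) 1 fois. En intégrant l'accélération et en utilisant la condition initiale v(0) = 3, nous obtenons v(t) = -8·t^3 - 6·t^2 + 3. Nous avons la vitesse v(t) = -8·t^3 - 6·t^2 + 3. En substituant t = 1: v(1) = -11.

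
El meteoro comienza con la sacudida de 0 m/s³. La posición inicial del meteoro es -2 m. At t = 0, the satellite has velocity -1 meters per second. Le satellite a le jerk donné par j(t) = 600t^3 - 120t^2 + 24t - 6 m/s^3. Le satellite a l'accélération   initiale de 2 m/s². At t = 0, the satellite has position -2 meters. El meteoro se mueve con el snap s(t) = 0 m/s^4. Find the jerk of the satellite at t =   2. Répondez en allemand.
Mit j(t) = 600·t^3 - 120·t^2 + 24·t - 6 und Einsetzen von t = 2, finden wir j = 4362.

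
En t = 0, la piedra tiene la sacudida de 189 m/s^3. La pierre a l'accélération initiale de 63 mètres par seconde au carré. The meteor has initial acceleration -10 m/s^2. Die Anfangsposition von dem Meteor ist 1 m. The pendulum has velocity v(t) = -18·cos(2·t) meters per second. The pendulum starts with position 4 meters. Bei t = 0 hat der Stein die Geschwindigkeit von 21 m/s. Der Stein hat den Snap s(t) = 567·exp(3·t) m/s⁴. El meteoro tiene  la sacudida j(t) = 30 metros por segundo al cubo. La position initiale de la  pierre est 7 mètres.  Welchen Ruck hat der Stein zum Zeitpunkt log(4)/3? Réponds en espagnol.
Necesitamos integrar nuestra ecuación del snap s(t) = 567·exp(3·t) 1 vez. La integral del snap es la sacudida. Usando j(0) = 189, obtenemos j(t) = 189·exp(3·t). Usando j(t) = 189·exp(3·t) y sustituyendo t = log(4)/3, encontramos j = 756.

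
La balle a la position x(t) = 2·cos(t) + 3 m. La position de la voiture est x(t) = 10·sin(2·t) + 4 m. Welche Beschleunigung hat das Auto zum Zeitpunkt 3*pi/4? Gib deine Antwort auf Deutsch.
Wir müssen unsere Gleichung für die Position x(t) = 10·sin(2·t) + 4 2-mal ableiten. Die Ableitung von der Position ergibt die Geschwindigkeit: v(t) = 20·cos(2·t). Mit d/dt von v(t) finden wir a(t) = -40·sin(2·t). Mit a(t) = -40·sin(2·t) und Einsetzen von t = 3*pi/4, finden wir a = 40.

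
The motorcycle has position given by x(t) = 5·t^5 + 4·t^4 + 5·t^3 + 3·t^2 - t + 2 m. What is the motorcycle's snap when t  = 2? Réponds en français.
En partant de la position x(t) = 5·t^5 + 4·t^4 + 5·t^3 + 3·t^2 - t + 2, nous prenons 4 dérivées. En prenant d/dt de x(t), nous trouvons v(t) = 25·t^4 + 16·t^3 + 15·t^2 + 6·t - 1. En dérivant la vitesse, nous obtenons l'accélération: a(t) = 100·t^3 + 48·t^2 + 30·t + 6. En dérivant l'accélération, nous obtenons le jerk: j(t) = 300·t^2 + 96·t + 30. En prenant d/dt de j(t), nous trouvons s(t) = 600·t + 96. De l'équation du snap s(t) = 600·t + 96, nous substituons t = 2 pour obtenir s = 1296.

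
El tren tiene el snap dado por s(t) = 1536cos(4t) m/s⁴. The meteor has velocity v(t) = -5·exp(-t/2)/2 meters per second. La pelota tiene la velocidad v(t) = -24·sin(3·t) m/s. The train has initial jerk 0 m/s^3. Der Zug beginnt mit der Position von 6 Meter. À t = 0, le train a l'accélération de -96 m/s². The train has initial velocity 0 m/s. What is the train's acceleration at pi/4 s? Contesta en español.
Debemos encontrar la antiderivada de nuestra ecuación del snap s(t) = 1536·cos(4·t) 2 veces. Integrando el snap y usando la condición inicial j(0) = 0, obtenemos j(t) = 384·sin(4·t). Integrando la sacudida y usando la condición inicial a(0) = -96, obtenemos a(t) = -96·cos(4·t). Tenemos la aceleración a(t) = -96·cos(4·t). Sustituyendo t = pi/4: a(pi/4) = 96.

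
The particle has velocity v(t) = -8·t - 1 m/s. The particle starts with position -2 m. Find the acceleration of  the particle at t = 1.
Starting from velocity v(t) = -8·t - 1, we take 1 derivative. The derivative of velocity gives acceleration: a(t) = -8. Using a(t) = -8 and substituting t = 1, we find a = -8.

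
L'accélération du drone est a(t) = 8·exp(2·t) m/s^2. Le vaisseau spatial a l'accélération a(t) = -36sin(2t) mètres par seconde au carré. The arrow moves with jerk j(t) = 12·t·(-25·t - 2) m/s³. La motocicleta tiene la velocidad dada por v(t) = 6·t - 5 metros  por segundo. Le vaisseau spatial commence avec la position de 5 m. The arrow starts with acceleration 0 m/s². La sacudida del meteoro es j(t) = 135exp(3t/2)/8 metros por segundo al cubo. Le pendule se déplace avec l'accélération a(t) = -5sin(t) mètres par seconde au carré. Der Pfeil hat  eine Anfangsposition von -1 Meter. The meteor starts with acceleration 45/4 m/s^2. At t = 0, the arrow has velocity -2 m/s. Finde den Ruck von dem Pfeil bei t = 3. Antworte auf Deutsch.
Aus der Gleichung für den Ruck j(t) = 12·t·(-25·t - 2), setzen wir t = 3 ein und erhalten j = -2772.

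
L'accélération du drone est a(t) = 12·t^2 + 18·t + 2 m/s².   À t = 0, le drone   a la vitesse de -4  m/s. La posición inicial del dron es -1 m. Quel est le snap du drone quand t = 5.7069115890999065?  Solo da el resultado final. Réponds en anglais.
The answer is 24.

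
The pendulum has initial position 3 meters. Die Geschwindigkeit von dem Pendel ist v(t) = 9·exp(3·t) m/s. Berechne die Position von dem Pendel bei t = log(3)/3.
Ausgehend von der Geschwindigkeit v(t) = 9·exp(3·t), nehmen wir 1 Integral. Mit ∫v(t)dt und Anwendung von x(0) = 3, finden wir x(t) = 3·exp(3·t). Mit x(t) = 3·exp(3·t) und Einsetzen von t = log(3)/3, finden wir x = 9.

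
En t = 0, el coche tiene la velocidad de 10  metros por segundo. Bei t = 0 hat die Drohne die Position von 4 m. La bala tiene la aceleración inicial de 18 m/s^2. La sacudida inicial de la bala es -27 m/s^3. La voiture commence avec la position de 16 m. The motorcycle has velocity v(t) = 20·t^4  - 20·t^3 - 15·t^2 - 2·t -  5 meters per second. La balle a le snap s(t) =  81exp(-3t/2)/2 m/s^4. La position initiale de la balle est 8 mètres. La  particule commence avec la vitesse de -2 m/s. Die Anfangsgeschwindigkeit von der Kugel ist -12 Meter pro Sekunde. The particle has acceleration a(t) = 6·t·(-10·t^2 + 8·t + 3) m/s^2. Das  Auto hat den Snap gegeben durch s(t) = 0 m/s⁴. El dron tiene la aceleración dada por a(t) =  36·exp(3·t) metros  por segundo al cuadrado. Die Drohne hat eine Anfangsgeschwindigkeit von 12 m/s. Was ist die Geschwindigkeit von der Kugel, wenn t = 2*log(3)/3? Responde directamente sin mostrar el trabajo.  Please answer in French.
La réponse est -4.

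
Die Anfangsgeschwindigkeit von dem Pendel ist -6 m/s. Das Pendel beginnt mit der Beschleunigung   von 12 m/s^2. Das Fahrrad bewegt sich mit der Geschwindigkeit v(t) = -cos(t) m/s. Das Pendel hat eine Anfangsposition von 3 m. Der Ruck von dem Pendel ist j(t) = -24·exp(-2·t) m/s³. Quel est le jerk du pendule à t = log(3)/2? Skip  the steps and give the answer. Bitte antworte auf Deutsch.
j(log(3)/2) = -8.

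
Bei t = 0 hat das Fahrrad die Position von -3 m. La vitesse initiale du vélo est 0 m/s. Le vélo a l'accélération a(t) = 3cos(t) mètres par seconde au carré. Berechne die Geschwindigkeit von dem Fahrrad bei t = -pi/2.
Wir müssen das Integral unserer Gleichung für die Beschleunigung a(t) = 3·cos(t) 1-mal finden. Das Integral von der Beschleunigung ist die Geschwindigkeit. Mit v(0) = 0 erhalten wir v(t) = 3·sin(t). Mit v(t) = 3·sin(t) und Einsetzen von t = -pi/2, finden wir v = -3.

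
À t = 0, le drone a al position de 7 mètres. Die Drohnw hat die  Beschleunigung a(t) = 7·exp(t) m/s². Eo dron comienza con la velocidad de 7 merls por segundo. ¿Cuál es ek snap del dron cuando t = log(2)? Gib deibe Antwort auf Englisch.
To solve this, we need to take 2 derivatives of our acceleration equation a(t) = 7·exp(t). Differentiating acceleration, we get jerk: j(t) = 7·exp(t). Taking d/dt of j(t), we find s(t) = 7·exp(t). From the given snap equation s(t) = 7·exp(t), we substitute t = log(2) to get s = 14.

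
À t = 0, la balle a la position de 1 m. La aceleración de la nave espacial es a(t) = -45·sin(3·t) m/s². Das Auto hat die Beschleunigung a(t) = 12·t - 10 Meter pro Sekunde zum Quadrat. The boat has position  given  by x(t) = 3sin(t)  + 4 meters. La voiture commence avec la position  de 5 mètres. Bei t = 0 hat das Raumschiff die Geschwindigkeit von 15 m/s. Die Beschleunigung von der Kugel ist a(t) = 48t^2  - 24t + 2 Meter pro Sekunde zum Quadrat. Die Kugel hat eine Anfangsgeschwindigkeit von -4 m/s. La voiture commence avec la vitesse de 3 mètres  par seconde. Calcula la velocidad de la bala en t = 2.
Debemos encontrar la integral de nuestra ecuación de la aceleración a(t) = 48·t^2 - 24·t + 2 1 vez. La antiderivada de la aceleración, con v(0) = -4, da la velocidad: v(t) = 16·t^3 - 12·t^2 + 2·t - 4. Tenemos la velocidad v(t) = 16·t^3 - 12·t^2 + 2·t - 4. Sustituyendo t = 2: v(2) = 80.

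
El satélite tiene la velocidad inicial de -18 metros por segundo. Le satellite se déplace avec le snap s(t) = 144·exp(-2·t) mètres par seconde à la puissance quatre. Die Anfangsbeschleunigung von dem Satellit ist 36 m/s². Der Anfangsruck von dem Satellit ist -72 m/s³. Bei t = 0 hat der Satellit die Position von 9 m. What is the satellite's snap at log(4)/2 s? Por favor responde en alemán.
Aus der Gleichung für den Snap s(t) = 144·exp(-2·t), setzen wir t = log(4)/2 ein und erhalten s = 36.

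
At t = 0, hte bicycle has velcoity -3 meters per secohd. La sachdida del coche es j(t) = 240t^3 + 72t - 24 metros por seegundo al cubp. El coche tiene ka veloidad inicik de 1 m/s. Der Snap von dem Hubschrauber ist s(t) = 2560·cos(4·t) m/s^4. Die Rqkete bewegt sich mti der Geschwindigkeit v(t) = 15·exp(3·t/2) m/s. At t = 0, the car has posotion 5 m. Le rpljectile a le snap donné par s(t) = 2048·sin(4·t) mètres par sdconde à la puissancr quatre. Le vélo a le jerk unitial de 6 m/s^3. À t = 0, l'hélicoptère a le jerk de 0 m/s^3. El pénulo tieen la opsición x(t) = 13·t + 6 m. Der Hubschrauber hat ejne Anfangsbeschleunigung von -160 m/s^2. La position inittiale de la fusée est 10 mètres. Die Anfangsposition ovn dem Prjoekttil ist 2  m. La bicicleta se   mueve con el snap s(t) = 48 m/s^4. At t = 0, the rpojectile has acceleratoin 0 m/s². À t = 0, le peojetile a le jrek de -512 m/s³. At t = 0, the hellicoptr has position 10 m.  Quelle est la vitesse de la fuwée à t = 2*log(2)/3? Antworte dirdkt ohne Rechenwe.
La vitesse à t = 2*log(2)/3 est v = 30.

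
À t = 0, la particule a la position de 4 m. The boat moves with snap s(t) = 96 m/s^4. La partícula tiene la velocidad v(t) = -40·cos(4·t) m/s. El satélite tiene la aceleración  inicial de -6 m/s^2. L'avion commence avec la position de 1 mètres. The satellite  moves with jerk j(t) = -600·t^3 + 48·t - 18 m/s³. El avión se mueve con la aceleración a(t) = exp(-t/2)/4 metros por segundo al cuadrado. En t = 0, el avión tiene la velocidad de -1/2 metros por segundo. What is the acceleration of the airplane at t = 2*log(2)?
From the given acceleration equation a(t) = exp(-t/2)/4, we substitute t = 2*log(2) to get a = 1/8.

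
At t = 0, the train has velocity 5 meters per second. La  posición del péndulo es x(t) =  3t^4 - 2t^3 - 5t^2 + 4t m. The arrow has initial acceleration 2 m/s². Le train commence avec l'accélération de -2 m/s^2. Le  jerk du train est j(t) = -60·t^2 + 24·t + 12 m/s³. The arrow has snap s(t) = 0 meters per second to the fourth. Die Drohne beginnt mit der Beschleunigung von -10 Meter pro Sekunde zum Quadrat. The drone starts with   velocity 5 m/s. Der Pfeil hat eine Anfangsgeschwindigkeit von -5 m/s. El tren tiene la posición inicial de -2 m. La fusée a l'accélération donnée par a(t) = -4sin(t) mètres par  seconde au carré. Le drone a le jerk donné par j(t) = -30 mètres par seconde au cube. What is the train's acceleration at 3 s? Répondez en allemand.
Ausgehend von dem Ruck j(t) = -60·t^2 + 24·t + 12, nehmen wir 1 Stammfunktion. Durch Integration von dem Ruck und Verwendung der Anfangsbedingung a(0) = -2, erhalten wir a(t) = -20·t^3 + 12·t^2 + 12·t - 2. Mit a(t) = -20·t^3 + 12·t^2 + 12·t - 2 und Einsetzen von t = 3, finden wir a = -398.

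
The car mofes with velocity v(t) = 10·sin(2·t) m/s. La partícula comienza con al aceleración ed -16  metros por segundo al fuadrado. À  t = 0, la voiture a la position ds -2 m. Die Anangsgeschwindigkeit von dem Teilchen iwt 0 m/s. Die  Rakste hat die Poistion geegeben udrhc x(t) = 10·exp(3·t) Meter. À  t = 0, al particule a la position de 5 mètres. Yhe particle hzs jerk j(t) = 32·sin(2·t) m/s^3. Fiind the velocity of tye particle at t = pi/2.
We need to integrate our jerk equation j(t) = 32·sin(2·t) 2 times. The integral of jerk, with a(0) = -16, gives acceleration: a(t) = -16·cos(2·t). Integrating acceleration and using the initial condition v(0) = 0, we get v(t) = -8·sin(2·t). We have velocity v(t) = -8·sin(2·t). Substituting t = pi/2: v(pi/2) = 0.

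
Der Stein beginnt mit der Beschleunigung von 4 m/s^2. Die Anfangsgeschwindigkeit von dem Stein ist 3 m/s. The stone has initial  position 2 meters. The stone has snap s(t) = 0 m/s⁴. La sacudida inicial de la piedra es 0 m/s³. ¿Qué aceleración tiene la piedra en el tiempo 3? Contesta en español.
Para resolver esto, necesitamos tomar 2 antiderivadas de nuestra ecuación del snap s(t) = 0. Integrando el snap y usando la condición inicial j(0) = 0, obtenemos j(t) = 0. Integrando la sacudida y usando la condición inicial a(0) = 4, obtenemos a(t) = 4. Tenemos la aceleración a(t) = 4. Sustituyendo t = 3: a(3) = 4.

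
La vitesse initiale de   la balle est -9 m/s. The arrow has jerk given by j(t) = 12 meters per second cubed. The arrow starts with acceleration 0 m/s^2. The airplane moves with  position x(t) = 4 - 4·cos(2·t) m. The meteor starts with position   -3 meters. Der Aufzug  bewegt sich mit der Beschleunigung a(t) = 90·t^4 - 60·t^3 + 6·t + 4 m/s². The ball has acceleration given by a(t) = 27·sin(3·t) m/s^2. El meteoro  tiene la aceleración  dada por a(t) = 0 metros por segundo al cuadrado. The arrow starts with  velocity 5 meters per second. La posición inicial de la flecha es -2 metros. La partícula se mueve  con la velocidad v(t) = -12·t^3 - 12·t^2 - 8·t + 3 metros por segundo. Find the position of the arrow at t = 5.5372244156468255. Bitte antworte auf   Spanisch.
Necesitamos integrar nuestra ecuación de la sacudida j(t) = 12 3 veces. Integrando la sacudida y usando la condición inicial a(0) = 0, obtenemos a(t) = 12·t. Tomando ∫a(t)dt y aplicando v(0) = 5, encontramos v(t) = 6·t^2 + 5. Integrando la velocidad y usando la condición inicial x(0) = -2, obtenemos x(t) = 2·t^3 + 5·t - 2. Tenemos la posición x(t) = 2·t^3 + 5·t - 2. Sustituyendo t = 5.5372244156468255: x(5.5372244156468255) = 365.238183363654.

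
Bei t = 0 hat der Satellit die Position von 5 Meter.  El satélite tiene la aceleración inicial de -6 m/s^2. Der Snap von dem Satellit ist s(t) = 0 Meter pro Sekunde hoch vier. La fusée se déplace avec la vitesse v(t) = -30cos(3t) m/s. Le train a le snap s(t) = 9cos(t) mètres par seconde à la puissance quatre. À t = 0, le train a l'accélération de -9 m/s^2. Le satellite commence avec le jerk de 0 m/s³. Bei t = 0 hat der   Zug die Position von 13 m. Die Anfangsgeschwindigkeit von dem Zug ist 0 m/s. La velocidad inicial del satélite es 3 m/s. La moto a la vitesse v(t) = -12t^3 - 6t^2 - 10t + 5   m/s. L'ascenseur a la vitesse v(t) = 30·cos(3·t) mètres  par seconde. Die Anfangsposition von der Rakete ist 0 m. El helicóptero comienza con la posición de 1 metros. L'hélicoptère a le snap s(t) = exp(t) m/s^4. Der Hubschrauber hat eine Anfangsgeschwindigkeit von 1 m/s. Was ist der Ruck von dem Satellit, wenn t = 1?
Um dies zu lösen, müssen wir 1 Stammfunktion unserer Gleichung für den Snap s(t) = 0 finden. Durch Integration von dem Snap und Verwendung der Anfangsbedingung j(0) = 0, erhalten wir j(t) = 0. Mit j(t) = 0 und Einsetzen von t = 1, finden wir j = 0.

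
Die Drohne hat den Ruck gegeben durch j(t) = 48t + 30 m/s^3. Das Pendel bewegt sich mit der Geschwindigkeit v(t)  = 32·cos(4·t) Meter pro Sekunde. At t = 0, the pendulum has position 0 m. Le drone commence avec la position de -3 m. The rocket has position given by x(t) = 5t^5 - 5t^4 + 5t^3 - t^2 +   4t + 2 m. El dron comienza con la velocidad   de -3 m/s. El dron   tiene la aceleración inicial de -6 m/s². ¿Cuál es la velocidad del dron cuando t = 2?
Para resolver esto, necesitamos tomar 2 antiderivadas de nuestra ecuación de la sacudida j(t) = 48·t + 30. Integrando la sacudida y usando la condición inicial a(0) = -6, obtenemos a(t) = 24·t^2 + 30·t - 6. La antiderivada de la aceleración es la velocidad. Usando v(0) = -3, obtenemos v(t) = 8·t^3 + 15·t^2 - 6·t - 3. Tenemos la velocidad v(t) = 8·t^3 + 15·t^2 - 6·t - 3. Sustituyendo t = 2: v(2) = 109.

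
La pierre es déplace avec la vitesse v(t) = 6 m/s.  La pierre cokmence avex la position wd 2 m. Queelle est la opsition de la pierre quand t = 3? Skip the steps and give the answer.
À t = 3, x = 20.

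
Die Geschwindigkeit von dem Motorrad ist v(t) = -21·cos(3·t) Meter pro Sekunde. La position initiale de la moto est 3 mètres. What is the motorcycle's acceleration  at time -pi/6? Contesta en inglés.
Starting from velocity v(t) = -21·cos(3·t), we take 1 derivative. Differentiating velocity, we get acceleration: a(t) = 63·sin(3·t). We have acceleration a(t) = 63·sin(3·t). Substituting t = -pi/6: a(-pi/6) = -63.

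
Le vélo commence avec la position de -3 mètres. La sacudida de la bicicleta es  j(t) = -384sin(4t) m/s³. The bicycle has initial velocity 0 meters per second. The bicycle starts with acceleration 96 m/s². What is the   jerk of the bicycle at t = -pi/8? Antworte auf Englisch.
We have jerk j(t) = -384·sin(4·t). Substituting t = -pi/8: j(-pi/8) = 384.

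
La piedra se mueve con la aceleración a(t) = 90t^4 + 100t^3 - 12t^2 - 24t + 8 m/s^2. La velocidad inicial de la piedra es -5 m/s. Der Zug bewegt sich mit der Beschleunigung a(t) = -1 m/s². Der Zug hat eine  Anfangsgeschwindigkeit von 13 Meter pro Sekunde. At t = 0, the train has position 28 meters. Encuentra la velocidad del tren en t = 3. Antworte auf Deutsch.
Wir müssen unsere Gleichung für die Beschleunigung a(t) = -1 1-mal integrieren. Die Stammfunktion von der Beschleunigung ist die Geschwindigkeit. Mit v(0) = 13 erhalten wir v(t) = 13 - t. Mit v(t) = 13 - t und Einsetzen von t = 3, finden wir v = 10.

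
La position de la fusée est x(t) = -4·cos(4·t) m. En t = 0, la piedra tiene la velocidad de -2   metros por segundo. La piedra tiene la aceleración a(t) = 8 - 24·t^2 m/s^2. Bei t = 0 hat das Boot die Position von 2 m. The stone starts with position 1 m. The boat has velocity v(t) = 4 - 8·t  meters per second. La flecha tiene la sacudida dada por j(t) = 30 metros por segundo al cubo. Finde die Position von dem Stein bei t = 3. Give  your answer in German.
Um dies zu lösen, müssen wir 2 Stammfunktionen unserer Gleichung für die Beschleunigung a(t) = 8 - 24·t^2 finden. Mit ∫a(t)dt und Anwendung von v(0) = -2, finden wir v(t) = -8·t^3 + 8·t - 2. Durch Integration von der Geschwindigkeit und Verwendung der Anfangsbedingung x(0) = 1, erhalten wir x(t) = -2·t^4 + 4·t^2 - 2·t + 1. Aus der Gleichung für die Position x(t) = -2·t^4 + 4·t^2 - 2·t + 1, setzen wir t = 3 ein und erhalten x = -131.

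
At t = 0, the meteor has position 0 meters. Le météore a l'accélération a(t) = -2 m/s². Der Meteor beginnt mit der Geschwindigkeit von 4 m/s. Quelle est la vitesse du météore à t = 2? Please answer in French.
Pour résoudre ceci, nous devons prendre 1 primitive de notre équation de l'accélération a(t) = -2. La primitive de l'accélération est la vitesse. En utilisant v(0) = 4, nous obtenons v(t) = 4 - 2·t. Nous avons la vitesse v(t) = 4 - 2·t. En substituant t = 2: v(2) = 0.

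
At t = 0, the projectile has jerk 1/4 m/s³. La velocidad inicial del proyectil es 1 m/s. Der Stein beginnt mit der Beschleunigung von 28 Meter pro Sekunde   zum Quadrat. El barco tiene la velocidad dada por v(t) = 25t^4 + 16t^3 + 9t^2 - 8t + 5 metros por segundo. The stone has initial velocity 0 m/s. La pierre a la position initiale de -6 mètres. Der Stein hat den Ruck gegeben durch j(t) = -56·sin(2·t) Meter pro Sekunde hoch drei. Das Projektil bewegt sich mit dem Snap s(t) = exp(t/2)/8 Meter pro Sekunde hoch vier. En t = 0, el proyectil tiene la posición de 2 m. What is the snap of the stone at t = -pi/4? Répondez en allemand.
Um dies zu lösen, müssen wir 1 Ableitung unserer Gleichung für den Ruck j(t) = -56·sin(2·t) nehmen. Mit d/dt von j(t) finden wir s(t) = -112·cos(2·t). Aus der Gleichung für den Snap s(t) = -112·cos(2·t), setzen wir t = -pi/4 ein und erhalten s = 0.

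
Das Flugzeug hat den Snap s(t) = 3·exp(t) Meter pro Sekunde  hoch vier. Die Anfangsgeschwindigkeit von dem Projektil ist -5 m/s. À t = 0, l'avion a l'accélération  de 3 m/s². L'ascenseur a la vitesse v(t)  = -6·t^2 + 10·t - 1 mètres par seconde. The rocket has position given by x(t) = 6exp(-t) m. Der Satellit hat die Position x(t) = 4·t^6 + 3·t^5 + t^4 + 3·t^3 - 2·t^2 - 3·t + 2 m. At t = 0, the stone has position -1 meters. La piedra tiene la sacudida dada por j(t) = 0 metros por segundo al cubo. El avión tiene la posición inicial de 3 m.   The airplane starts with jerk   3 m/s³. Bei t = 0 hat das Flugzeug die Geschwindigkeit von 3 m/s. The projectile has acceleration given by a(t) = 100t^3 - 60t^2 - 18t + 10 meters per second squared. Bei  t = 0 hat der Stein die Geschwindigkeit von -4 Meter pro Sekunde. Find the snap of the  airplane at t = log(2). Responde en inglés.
From the given snap equation s(t) = 3·exp(t), we substitute t = log(2) to get s = 6.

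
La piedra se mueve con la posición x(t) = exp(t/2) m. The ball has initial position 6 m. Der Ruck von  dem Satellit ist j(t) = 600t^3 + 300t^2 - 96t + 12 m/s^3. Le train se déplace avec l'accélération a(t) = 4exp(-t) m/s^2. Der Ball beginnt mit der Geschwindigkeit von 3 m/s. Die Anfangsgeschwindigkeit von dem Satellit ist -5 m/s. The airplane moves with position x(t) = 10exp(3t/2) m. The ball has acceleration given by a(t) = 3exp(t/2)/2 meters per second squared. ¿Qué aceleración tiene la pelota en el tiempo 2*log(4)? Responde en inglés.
From the given acceleration equation a(t) = 3·exp(t/2)/2, we substitute t = 2*log(4) to get a = 6.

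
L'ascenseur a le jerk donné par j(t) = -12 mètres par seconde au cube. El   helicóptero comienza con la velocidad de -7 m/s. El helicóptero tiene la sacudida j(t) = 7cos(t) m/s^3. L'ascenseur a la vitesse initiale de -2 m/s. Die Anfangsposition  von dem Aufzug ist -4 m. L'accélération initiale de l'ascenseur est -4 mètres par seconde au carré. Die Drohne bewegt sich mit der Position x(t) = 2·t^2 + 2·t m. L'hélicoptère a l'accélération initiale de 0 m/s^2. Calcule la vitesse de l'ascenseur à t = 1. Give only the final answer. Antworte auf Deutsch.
v(1) = -12.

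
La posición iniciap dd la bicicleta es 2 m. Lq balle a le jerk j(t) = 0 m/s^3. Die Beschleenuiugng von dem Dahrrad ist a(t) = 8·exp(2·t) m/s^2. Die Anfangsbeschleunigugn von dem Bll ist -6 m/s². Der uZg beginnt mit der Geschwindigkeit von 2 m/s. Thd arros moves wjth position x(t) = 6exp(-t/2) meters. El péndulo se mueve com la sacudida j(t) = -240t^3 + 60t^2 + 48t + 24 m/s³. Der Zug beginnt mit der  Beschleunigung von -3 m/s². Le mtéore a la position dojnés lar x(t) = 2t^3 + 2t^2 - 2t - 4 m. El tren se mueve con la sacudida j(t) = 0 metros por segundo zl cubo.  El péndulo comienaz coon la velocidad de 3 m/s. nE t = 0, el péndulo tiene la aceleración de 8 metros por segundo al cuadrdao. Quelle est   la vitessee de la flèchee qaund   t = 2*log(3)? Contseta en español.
Debemos derivar nuestra ecuación de la posición x(t) = 6·exp(-t/2) 1 vez. Tomando d/dt de x(t), encontramos v(t) = -3·exp(-t/2). De la ecuación de la velocidad v(t) = -3·exp(-t/2), sustituimos t = 2*log(3) para obtener v = -1.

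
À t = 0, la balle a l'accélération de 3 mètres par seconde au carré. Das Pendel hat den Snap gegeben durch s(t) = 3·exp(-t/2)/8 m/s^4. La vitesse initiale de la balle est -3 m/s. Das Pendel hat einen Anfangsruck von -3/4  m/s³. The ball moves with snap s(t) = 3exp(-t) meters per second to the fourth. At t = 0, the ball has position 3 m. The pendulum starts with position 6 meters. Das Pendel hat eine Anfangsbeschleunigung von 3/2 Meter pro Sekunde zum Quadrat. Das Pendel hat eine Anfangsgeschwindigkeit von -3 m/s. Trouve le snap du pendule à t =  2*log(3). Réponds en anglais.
From the given snap equation s(t) = 3·exp(-t/2)/8, we substitute t = 2*log(3) to get s = 1/8.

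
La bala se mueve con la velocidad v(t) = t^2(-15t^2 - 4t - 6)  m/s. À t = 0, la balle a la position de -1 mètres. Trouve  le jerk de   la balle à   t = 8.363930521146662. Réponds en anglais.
To solve this, we need to take 2 derivatives of our velocity equation v(t) = t^2·(-15·t^2 - 4·t - 6). Differentiating velocity, we get acceleration: a(t) = t^2·(-30·t - 4) + 2·t·(-15·t^2 - 4·t - 6). The derivative of acceleration gives jerk: j(t) = -60·t^2 + 4·t·(-30·t - 4) - 8·t - 12. Using j(t) = -60·t^2 + 4·t·(-30·t - 4) - 8·t - 12 and substituting t = 8.363930521146662, we find j = -12804.6944097699.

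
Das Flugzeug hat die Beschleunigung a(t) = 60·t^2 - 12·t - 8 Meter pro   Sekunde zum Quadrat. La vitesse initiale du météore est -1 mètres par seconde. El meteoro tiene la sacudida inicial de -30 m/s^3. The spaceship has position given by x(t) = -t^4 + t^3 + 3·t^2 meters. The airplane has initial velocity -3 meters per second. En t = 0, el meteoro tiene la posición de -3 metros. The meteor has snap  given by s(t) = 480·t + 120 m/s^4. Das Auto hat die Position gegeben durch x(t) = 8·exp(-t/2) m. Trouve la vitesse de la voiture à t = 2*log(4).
Nous devons dériver notre équation de la position x(t) = 8·exp(-t/2) 1 fois. La dérivée de la position donne la vitesse: v(t) = -4·exp(-t/2). Nous avons la vitesse v(t) = -4·exp(-t/2). En substituant t = 2*log(4): v(2*log(4)) = -1.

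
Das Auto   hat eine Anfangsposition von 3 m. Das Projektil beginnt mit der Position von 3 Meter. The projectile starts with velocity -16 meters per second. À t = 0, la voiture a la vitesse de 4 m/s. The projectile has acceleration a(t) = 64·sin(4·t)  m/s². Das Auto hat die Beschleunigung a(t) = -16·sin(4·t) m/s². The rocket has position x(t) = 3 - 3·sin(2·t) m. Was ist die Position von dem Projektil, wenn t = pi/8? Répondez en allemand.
Wir müssen unsere Gleichung für die Beschleunigung a(t) = 64·sin(4·t) 2-mal integrieren. Durch Integration von der Beschleunigung und Verwendung der Anfangsbedingung v(0) = -16, erhalten wir v(t) = -16·cos(4·t). Die Stammfunktion von der Geschwindigkeit, mit x(0) = 3, ergibt die Position: x(t) = 3 - 4·sin(4·t). Wir haben die Position x(t) = 3 - 4·sin(4·t). Durch Einsetzen von t = pi/8: x(pi/8) = -1.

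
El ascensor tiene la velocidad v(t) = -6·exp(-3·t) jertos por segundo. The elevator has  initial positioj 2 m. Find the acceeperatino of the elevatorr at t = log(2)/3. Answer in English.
Starting from velocity v(t) = -6·exp(-3·t), we take 1 derivative. The derivative of velocity gives acceleration: a(t) = 18·exp(-3·t). From the given acceleration equation a(t) = 18·exp(-3·t), we substitute t = log(2)/3 to get a = 9.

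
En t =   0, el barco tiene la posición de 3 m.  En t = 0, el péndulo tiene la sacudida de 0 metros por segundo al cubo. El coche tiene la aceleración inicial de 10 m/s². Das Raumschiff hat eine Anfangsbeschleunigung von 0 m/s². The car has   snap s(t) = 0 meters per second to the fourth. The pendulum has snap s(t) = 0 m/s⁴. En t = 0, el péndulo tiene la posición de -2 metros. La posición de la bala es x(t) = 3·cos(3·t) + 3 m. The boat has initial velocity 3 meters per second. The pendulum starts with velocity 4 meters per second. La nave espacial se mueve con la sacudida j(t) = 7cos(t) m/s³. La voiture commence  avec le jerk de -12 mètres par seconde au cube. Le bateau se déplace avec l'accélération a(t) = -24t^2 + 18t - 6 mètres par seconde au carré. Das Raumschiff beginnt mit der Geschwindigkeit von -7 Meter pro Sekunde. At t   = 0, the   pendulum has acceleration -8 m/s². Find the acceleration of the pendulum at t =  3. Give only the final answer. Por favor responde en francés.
La réponse est -8.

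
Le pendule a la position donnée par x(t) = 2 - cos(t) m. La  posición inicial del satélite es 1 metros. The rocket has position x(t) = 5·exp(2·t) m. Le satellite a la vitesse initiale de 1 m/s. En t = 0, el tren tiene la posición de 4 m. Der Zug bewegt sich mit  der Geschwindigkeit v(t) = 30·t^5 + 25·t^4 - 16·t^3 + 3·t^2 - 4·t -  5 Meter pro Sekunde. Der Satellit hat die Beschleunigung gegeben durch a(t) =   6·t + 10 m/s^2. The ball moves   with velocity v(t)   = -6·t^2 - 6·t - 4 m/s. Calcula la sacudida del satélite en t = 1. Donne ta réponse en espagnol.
Partiendo de la aceleración a(t) = 6·t + 10, tomamos 1 derivada. Tomando d/dt de a(t), encontramos j(t) = 6. Tenemos la sacudida j(t) = 6. Sustituyendo t = 1: j(1) = 6.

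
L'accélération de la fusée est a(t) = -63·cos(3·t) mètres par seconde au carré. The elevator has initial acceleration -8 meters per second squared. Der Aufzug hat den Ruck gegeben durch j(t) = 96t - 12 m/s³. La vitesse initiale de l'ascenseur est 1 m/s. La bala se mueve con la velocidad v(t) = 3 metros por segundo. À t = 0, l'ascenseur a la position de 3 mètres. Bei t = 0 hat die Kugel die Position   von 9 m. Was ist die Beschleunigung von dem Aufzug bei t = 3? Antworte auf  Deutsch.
Wir müssen die Stammfunktion unserer Gleichung für den Ruck j(t) = 96·t - 12 1-mal finden. Mit ∫j(t)dt und Anwendung von a(0) = -8, finden wir a(t) = 48·t^2 - 12·t - 8. Aus der Gleichung für die Beschleunigung a(t) = 48·t^2 - 12·t - 8, setzen wir t = 3 ein und erhalten a = 388.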